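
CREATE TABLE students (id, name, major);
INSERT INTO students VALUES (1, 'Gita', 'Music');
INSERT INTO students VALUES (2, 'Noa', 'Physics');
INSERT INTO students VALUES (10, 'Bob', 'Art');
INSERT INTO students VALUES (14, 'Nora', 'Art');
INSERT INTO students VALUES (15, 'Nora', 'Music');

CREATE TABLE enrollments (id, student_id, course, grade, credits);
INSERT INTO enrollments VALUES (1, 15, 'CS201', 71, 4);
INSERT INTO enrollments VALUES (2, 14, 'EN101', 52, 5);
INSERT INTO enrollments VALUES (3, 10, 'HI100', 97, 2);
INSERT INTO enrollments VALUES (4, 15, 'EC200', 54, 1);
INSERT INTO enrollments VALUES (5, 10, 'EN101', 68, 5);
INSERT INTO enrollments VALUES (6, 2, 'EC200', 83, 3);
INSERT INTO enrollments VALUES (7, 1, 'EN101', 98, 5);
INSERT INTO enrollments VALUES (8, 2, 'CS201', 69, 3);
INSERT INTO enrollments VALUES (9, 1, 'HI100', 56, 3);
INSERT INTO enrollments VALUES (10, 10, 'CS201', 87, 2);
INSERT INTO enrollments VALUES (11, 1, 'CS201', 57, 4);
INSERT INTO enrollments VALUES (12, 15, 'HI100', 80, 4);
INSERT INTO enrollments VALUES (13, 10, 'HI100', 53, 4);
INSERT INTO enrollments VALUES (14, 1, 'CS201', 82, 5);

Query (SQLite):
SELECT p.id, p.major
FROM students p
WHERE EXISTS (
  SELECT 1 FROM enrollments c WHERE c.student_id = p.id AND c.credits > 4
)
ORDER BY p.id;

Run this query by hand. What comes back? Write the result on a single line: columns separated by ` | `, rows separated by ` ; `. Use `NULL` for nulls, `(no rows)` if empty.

For each students row, check whether any enrollments with matching student_id has credits > 4.
Keep rows where that is true.

1 | Music ; 10 | Art ; 14 | Art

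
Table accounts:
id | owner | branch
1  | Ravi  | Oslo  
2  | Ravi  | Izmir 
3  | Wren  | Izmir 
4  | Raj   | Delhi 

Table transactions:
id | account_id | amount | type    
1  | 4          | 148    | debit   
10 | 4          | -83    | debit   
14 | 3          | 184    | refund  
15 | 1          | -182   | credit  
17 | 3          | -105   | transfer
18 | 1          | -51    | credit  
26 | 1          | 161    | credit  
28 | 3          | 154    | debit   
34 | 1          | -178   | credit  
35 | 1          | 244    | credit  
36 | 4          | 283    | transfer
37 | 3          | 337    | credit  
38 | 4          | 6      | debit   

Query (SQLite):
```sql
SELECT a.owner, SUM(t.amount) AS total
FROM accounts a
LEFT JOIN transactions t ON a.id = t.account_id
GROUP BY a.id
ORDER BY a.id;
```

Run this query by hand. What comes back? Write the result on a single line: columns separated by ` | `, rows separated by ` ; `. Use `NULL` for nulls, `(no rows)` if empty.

LEFT JOIN keeps every accounts row; unmatched ones get NULL for transactions columns.
Group by accounts.id and compute SUM(t.amount). SUM over an all-NULL group is NULL.
  1: ids {15, 18, 26, 34, 35} → SUM(t.amount)=-6
  2: ids {—} → SUM(t.amount)=NULL
  3: ids {14, 17, 28, 37} → SUM(t.amount)=570
  4: ids {1, 10, 36, 38} → SUM(t.amount)=354

Ravi | -6 ; Ravi | NULL ; Wren | 570 ; Raj | 354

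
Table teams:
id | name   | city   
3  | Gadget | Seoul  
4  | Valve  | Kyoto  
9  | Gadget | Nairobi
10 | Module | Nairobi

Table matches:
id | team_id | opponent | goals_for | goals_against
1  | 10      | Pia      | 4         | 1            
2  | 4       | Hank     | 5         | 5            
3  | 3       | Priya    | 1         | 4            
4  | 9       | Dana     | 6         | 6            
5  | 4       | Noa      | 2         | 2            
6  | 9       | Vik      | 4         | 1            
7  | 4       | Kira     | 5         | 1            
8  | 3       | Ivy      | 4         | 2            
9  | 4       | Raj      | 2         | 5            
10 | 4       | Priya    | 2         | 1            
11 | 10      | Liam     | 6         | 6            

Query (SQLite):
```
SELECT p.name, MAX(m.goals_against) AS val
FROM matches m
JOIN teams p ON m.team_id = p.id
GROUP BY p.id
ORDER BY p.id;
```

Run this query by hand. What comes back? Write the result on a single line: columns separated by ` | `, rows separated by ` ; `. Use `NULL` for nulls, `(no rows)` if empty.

Gadget | 4 ; Valve | 5 ; Gadget | 6 ; Module | 6

Join each matches row to its teams via team_id.
Group joined rows by teams.id; compute MAX(m.goals_against) per group.
  3: ids {3, 8} → MAX(m.goals_against)=4
  4: ids {2, 5, 7, 9, 10} → MAX(m.goals_against)=5
  9: ids {4, 6} → MAX(m.goals_against)=6
  10: ids {1, 11} → MAX(m.goals_against)=6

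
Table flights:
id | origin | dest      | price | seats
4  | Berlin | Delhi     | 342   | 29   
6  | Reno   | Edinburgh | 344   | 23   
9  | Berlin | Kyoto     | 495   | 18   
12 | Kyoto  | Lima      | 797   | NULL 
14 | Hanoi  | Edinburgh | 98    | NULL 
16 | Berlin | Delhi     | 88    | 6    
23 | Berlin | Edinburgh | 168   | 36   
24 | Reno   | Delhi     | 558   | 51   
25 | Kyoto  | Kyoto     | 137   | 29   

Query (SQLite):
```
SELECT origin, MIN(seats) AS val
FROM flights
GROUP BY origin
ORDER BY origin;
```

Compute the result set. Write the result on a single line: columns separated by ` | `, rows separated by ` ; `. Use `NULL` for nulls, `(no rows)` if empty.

Berlin | 6 ; Hanoi | NULL ; Kyoto | 29 ; Reno | 23

Partition flights by origin; compute MIN(seats) within each group.
  Berlin: ids {4, 9, 16, 23} → MIN(seats)=6
  Hanoi: ids {14} → MIN(seats)=NULL
  Kyoto: ids {12, 25} → MIN(seats)=29
  Reno: ids {6, 24} → MIN(seats)=23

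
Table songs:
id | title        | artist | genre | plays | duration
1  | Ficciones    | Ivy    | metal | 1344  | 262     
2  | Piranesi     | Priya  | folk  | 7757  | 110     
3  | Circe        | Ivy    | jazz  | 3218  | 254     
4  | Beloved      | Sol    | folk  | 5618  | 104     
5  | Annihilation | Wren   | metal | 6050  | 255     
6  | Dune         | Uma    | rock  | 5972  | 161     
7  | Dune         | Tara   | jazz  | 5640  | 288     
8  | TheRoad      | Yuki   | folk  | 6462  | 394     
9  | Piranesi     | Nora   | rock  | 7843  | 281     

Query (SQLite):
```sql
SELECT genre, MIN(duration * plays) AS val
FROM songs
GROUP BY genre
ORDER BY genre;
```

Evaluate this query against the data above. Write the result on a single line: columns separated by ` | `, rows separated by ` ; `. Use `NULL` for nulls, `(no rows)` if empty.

For each row compute duration * plays.
Group by genre; take MIN of the expression per group.
  folk: ids {2, 4, 8} → MIN(duration * plays)=584272
  jazz: ids {3, 7} → MIN(duration * plays)=817372
  metal: ids {1, 5} → MIN(duration * plays)=352128
  rock: ids {6, 9} → MIN(duration * plays)=961492

folk | 584272 ; jazz | 817372 ; metal | 352128 ; rock | 961492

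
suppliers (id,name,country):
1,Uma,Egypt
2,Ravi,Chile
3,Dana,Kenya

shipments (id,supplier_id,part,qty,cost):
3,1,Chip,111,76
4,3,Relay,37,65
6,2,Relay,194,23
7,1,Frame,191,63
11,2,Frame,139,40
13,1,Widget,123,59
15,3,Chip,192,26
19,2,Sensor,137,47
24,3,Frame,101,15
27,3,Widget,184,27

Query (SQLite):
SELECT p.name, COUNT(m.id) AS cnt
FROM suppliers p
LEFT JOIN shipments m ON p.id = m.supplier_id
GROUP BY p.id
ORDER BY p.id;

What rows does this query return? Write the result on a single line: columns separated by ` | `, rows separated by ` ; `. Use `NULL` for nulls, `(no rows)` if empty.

Uma | 3 ; Ravi | 3 ; Dana | 4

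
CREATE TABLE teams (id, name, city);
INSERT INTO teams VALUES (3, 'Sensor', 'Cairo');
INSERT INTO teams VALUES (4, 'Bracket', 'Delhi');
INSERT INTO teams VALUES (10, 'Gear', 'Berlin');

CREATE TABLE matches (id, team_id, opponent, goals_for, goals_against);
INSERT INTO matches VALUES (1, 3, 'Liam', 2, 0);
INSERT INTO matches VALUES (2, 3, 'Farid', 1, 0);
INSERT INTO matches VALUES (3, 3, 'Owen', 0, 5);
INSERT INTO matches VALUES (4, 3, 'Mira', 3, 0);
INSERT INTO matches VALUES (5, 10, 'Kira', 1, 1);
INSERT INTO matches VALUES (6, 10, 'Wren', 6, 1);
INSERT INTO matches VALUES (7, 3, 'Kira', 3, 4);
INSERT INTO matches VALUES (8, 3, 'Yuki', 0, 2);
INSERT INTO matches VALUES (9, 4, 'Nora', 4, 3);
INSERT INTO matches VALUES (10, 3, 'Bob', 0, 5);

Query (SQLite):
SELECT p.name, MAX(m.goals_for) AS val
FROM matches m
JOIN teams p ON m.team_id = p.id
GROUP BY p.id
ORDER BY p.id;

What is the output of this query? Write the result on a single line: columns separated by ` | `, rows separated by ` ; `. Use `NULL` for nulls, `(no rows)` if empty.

Join each matches row to its teams via team_id.
Group joined rows by teams.id; compute MAX(m.goals_for) per group.
  3: ids {1, 2, 3, 4, 7, 8, 10} → MAX(m.goals_for)=3
  4: ids {9} → MAX(m.goals_for)=4
  10: ids {5, 6} → MAX(m.goals_for)=6

Sensor | 3 ; Bracket | 4 ; Gear | 6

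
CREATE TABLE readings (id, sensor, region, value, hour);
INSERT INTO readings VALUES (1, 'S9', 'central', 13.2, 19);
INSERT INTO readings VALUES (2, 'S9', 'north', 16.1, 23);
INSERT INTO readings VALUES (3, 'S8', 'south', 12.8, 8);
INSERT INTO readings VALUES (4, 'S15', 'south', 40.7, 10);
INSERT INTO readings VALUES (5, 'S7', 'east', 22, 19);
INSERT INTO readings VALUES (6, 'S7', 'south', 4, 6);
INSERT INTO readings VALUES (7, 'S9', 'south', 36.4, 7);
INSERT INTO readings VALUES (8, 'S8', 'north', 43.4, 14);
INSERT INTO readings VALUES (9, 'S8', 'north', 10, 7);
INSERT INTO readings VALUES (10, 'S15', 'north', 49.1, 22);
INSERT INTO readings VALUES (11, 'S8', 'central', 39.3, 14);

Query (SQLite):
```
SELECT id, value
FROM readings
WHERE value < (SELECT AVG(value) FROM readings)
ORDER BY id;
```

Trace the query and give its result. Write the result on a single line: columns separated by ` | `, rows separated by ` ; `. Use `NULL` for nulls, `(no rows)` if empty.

Scalar subquery: AVG(value) over all readings rows = 26.090909 (≈; comparison uses full precision).
Keep rows where value < that value.

1 | 13.2 ; 2 | 16.1 ; 3 | 12.8 ; 5 | 22 ; 6 | 4 ; 9 | 10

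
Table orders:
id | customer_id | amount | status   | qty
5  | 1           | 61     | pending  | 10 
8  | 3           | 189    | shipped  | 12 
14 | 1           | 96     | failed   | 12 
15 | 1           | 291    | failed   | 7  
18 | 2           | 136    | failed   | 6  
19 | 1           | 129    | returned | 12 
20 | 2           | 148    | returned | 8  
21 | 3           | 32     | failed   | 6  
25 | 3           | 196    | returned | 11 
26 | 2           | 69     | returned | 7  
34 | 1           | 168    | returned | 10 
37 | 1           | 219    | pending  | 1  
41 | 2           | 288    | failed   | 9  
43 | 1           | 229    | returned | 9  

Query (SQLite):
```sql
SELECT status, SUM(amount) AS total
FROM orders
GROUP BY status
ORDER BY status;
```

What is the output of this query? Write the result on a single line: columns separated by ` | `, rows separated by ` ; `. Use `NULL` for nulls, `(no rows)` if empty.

Partition orders by status; compute SUM(amount) within each group.
  failed: ids {14, 15, 18, 21, 41} → SUM(amount)=843
  pending: ids {5, 37} → SUM(amount)=280
  returned: ids {19, 20, 25, 26, 34, 43} → SUM(amount)=939
  shipped: ids {8} → SUM(amount)=189

failed | 843 ; pending | 280 ; returned | 939 ; shipped | 189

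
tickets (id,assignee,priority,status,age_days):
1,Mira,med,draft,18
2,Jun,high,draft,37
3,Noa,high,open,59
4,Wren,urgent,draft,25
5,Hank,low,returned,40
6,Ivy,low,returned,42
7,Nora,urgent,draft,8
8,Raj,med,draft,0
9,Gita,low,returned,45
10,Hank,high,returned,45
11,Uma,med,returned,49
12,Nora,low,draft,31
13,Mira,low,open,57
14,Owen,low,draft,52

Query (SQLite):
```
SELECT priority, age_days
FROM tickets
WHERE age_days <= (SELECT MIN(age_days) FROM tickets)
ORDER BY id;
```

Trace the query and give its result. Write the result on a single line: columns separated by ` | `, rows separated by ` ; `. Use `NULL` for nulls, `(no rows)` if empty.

med | 0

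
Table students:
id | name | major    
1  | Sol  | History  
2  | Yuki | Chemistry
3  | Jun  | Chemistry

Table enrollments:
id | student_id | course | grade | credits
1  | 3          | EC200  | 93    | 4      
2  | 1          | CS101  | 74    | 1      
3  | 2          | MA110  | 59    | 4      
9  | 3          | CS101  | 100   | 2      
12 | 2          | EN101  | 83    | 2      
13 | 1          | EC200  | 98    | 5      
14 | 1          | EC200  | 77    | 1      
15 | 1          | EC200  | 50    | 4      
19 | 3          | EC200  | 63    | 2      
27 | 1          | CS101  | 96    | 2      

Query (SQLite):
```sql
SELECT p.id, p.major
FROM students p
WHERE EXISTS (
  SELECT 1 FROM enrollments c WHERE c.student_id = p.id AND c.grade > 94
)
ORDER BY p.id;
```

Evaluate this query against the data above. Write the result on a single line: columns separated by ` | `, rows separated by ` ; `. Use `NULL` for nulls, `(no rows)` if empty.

1 | History ; 3 | Chemistry

For each students row, check whether any enrollments with matching student_id has grade > 94.
Keep rows where that is true.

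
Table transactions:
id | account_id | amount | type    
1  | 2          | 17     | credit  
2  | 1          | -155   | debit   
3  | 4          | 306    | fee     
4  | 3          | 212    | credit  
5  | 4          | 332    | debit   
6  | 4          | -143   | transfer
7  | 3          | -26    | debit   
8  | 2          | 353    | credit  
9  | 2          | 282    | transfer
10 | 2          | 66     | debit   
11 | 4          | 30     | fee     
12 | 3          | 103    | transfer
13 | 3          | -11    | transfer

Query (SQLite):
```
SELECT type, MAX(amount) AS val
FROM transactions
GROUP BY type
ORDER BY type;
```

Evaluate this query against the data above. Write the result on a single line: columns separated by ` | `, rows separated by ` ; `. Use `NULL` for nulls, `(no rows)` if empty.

credit | 353 ; debit | 332 ; fee | 306 ; transfer | 282

Partition transactions by type; compute MAX(amount) within each group.
  credit: ids {1, 4, 8} → MAX(amount)=353
  debit: ids {2, 5, 7, 10} → MAX(amount)=332
  fee: ids {3, 11} → MAX(amount)=306
  transfer: ids {6, 9, 12, 13} → MAX(amount)=282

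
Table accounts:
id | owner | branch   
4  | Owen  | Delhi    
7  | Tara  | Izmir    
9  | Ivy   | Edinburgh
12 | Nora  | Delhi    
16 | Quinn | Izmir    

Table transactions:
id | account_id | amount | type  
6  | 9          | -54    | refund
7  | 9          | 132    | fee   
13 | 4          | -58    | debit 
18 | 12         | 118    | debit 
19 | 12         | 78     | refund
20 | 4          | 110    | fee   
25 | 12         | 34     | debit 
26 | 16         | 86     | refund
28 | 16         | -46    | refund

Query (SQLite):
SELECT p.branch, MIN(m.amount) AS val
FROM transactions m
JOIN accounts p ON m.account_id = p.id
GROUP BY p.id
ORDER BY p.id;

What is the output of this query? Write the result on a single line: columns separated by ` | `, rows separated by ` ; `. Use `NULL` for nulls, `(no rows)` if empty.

Join each transactions row to its accounts via account_id.
Group joined rows by accounts.id; compute MIN(m.amount) per group.
  4: ids {13, 20} → MIN(m.amount)=-58
  9: ids {6, 7} → MIN(m.amount)=-54
  12: ids {18, 19, 25} → MIN(m.amount)=34
  16: ids {26, 28} → MIN(m.amount)=-46

Delhi | -58 ; Edinburgh | -54 ; Delhi | 34 ; Izmir | -46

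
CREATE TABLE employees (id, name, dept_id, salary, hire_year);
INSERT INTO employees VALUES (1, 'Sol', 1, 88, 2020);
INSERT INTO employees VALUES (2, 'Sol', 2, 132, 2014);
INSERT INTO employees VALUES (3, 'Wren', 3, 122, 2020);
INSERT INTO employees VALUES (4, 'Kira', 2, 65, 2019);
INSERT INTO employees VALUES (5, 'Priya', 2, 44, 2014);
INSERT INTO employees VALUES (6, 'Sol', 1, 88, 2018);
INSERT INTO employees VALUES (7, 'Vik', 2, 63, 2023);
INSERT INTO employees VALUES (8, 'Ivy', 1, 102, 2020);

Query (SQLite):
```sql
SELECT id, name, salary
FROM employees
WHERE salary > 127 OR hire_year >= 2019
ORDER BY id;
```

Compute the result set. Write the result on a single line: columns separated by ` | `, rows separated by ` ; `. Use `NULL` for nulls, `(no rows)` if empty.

1 | Sol | 88 ; 2 | Sol | 132 ; 3 | Wren | 122 ; 4 | Kira | 65 ; 7 | Vik | 63 ; 8 | Ivy | 102

salary > 127: ids {2}
hire_year >= 2019: ids {1, 3, 4, 7, 8}
Combine with OR.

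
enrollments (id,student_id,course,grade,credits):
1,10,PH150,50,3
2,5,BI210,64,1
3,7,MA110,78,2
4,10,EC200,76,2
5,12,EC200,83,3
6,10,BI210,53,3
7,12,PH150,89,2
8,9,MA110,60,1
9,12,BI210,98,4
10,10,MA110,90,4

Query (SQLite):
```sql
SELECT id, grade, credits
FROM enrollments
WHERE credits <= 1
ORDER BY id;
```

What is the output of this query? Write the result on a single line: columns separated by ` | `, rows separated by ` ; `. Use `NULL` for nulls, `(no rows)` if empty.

credits <= 1: ids {2, 8}

2 | 64 | 1 ; 8 | 60 | 1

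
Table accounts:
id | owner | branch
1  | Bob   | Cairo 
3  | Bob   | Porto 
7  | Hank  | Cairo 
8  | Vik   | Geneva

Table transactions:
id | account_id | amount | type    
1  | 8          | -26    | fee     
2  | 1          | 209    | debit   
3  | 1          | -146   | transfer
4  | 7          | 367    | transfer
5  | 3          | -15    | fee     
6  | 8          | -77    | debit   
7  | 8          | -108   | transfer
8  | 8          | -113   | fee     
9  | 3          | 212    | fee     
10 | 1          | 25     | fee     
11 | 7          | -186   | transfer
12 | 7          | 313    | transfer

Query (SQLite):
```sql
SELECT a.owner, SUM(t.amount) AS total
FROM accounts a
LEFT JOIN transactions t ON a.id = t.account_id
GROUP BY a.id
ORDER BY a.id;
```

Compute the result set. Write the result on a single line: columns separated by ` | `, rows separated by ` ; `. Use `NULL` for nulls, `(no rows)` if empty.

Bob | 88 ; Bob | 197 ; Hank | 494 ; Vik | -324

LEFT JOIN keeps every accounts row; unmatched ones get NULL for transactions columns.
Group by accounts.id and compute SUM(t.amount). SUM over an all-NULL group is NULL.
  1: ids {2, 3, 10} → SUM(t.amount)=88
  3: ids {5, 9} → SUM(t.amount)=197
  7: ids {4, 11, 12} → SUM(t.amount)=494
  8: ids {1, 6, 7, 8} → SUM(t.amount)=-324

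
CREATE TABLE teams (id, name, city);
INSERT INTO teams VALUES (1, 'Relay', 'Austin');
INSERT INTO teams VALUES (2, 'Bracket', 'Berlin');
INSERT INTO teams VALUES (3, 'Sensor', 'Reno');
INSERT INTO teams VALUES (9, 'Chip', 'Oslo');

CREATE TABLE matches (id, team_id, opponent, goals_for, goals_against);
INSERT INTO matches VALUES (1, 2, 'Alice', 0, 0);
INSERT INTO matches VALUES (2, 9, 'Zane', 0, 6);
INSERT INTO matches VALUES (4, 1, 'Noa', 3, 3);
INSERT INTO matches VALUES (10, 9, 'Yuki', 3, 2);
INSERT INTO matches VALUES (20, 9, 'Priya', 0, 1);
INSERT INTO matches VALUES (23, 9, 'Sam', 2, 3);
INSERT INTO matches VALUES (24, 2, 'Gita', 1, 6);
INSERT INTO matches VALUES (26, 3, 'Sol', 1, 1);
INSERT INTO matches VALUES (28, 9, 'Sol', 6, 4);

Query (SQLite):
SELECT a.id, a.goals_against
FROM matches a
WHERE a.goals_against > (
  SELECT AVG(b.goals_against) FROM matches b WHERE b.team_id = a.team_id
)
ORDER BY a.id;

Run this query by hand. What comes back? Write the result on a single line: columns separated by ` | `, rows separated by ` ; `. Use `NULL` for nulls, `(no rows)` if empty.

2 | 6 ; 24 | 6 ; 28 | 4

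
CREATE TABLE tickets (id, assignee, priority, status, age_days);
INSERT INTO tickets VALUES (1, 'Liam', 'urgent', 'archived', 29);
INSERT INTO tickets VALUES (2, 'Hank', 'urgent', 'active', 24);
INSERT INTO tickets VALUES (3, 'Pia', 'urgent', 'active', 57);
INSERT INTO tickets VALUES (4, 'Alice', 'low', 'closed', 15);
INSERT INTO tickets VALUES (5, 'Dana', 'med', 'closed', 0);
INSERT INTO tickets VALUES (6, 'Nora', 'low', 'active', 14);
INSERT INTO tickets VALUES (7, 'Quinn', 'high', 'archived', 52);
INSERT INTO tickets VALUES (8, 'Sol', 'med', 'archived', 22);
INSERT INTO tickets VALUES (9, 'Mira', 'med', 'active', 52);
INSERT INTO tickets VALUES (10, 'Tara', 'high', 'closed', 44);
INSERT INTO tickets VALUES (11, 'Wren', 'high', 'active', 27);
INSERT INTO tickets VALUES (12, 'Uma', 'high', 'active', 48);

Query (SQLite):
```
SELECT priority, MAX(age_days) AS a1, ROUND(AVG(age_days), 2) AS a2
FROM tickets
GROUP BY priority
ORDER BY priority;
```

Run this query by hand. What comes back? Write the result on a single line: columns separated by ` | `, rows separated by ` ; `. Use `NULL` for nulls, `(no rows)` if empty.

high | 52 | 42.75 ; low | 15 | 14.5 ; med | 52 | 24.67 ; urgent | 57 | 36.67

Group tickets by priority.
Per group compute: MAX(age_days), ROUND(AVG(age_days), 2).
  high: ids {7, 10, 11, 12} → MAX(age_days)=52, ROUND(AVG(age_days), 2)=42.75
  low: ids {4, 6} → MAX(age_days)=15, ROUND(AVG(age_days), 2)=14.5
  med: ids {5, 8, 9} → MAX(age_days)=52, ROUND(AVG(age_days), 2)=24.67
  urgent: ids {1, 2, 3} → MAX(age_days)=57, ROUND(AVG(age_days), 2)=36.67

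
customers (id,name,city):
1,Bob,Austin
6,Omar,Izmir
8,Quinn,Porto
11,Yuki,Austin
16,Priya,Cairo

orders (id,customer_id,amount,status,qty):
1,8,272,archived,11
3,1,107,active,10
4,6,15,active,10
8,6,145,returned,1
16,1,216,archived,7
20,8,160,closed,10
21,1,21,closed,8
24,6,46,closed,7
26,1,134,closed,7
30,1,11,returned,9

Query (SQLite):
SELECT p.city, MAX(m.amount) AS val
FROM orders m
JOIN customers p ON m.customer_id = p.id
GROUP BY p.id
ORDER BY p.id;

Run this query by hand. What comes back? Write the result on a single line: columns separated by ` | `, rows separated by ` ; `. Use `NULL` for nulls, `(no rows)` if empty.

Join each orders row to its customers via customer_id.
Group joined rows by customers.id; compute MAX(m.amount) per group.
  1: ids {3, 16, 21, 26, 30} → MAX(m.amount)=216
  6: ids {4, 8, 24} → MAX(m.amount)=145
  8: ids {1, 20} → MAX(m.amount)=272

Austin | 216 ; Izmir | 145 ; Porto | 272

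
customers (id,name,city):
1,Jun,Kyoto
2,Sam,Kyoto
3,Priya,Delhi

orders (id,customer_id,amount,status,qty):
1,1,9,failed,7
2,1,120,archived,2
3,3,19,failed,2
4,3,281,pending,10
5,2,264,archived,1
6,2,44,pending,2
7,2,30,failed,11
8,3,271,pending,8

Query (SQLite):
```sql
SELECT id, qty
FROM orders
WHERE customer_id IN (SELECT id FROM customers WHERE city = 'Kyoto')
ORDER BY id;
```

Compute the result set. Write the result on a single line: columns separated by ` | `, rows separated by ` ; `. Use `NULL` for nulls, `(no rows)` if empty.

1 | 7 ; 2 | 2 ; 5 | 1 ; 6 | 2 ; 7 | 11

Inner query: customers.id where city = 'Kyoto'.
Outer: keep orders rows whose customer_id is in that set.
Inner query → {1, 2}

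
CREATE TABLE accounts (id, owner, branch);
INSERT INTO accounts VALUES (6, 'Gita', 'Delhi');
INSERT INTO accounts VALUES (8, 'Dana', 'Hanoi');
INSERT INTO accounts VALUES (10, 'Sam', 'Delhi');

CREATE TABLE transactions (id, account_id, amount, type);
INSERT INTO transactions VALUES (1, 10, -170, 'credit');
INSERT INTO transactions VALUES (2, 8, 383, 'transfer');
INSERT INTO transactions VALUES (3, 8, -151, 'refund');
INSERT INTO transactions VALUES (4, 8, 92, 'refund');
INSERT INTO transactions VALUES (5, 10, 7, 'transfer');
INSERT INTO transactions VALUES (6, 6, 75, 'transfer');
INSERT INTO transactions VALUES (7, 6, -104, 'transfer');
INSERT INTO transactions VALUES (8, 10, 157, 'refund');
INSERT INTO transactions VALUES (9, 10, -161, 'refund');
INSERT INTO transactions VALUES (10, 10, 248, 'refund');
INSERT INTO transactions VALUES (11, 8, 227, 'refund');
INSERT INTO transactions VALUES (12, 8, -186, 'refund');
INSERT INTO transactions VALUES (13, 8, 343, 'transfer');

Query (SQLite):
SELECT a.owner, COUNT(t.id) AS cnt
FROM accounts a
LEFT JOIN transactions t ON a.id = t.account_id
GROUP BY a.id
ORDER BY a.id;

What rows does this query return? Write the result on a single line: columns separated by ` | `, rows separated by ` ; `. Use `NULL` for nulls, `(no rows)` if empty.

Gita | 2 ; Dana | 6 ; Sam | 5

LEFT JOIN keeps every accounts row; unmatched ones get NULL for transactions columns.
Group by accounts.id and compute COUNT(t.id). COUNT(col) of an all-NULL group is 0.
  6: ids {6, 7} → COUNT(t.id)=2
  8: ids {2, 3, 4, 11, 12, 13} → COUNT(t.id)=6
  10: ids {1, 5, 8, 9, 10} → COUNT(t.id)=5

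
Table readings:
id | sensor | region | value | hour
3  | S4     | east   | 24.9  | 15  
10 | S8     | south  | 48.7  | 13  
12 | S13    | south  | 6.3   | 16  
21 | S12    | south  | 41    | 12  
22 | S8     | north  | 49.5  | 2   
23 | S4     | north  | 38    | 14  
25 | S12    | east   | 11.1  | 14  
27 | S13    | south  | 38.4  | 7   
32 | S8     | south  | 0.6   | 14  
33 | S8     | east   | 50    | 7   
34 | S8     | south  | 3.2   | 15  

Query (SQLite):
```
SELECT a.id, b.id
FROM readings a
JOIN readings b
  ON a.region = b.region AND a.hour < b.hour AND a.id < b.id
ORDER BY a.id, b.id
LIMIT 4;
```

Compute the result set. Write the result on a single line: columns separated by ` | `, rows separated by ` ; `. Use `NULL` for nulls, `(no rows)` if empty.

10 | 12 ; 10 | 32 ; 10 | 34 ; 21 | 32

Pairs (a,b) with same region, a.hour < b.hour, a.id < b.id.
region groups: east:{3,25,33} north:{22,23} south:{10,12,21,27,32,34}
Ordered by (a.id, b.id); first 4.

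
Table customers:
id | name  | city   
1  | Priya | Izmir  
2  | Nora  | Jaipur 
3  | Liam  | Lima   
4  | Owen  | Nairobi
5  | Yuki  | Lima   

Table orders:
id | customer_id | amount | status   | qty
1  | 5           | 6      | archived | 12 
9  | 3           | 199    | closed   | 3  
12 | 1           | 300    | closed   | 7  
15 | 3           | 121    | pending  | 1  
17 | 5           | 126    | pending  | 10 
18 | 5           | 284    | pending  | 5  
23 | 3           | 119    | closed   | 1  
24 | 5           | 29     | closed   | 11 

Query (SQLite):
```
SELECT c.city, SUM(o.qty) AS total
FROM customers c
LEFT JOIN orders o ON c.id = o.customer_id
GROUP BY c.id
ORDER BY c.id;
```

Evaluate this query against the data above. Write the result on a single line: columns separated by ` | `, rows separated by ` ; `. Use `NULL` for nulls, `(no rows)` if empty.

Izmir | 7 ; Jaipur | NULL ; Lima | 5 ; Nairobi | NULL ; Lima | 38

LEFT JOIN keeps every customers row; unmatched ones get NULL for orders columns.
Group by customers.id and compute SUM(o.qty). SUM over an all-NULL group is NULL.
  1: ids {12} → SUM(o.qty)=7
  2: ids {—} → SUM(o.qty)=NULL
  3: ids {9, 15, 23} → SUM(o.qty)=5
  4: ids {—} → SUM(o.qty)=NULL
  5: ids {1, 17, 18, 24} → SUM(o.qty)=38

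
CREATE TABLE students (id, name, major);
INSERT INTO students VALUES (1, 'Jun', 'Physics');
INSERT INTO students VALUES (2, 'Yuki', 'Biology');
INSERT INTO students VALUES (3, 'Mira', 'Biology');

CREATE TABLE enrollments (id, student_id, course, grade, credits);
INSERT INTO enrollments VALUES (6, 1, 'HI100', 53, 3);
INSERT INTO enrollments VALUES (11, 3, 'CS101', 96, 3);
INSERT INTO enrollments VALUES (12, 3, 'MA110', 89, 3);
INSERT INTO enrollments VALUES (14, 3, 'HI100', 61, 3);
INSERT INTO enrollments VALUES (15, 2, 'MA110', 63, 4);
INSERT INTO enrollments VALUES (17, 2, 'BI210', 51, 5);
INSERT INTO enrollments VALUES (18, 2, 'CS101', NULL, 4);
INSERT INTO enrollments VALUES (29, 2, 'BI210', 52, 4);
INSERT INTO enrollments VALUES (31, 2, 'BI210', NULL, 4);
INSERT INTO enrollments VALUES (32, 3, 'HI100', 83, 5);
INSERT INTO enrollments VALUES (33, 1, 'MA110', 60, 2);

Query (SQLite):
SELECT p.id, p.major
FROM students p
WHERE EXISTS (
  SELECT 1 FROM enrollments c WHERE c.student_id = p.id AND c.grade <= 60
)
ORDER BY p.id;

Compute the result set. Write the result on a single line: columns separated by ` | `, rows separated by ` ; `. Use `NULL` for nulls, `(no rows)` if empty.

1 | Physics ; 2 | Biology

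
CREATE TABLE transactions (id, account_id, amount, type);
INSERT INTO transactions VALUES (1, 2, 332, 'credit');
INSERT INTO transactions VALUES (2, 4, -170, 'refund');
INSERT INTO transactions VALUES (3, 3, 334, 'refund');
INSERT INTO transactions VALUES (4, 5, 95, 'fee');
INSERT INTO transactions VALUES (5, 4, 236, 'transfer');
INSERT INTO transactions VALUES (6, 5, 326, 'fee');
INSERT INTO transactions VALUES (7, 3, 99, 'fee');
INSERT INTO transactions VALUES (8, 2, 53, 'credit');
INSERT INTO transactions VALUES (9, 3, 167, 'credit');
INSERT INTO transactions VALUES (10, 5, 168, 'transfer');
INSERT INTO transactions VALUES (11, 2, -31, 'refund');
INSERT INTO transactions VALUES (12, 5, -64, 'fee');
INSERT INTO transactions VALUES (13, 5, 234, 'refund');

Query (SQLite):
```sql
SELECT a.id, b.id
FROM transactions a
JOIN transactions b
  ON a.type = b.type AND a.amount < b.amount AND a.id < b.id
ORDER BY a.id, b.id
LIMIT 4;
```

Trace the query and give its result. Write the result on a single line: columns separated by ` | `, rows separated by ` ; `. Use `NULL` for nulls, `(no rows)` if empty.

Pairs (a,b) with same type, a.amount < b.amount, a.id < b.id.
type groups: credit:{1,8,9} fee:{4,6,7,12} refund:{2,3,11,13} transfer:{5,10}
Ordered by (a.id, b.id); first 4.

2 | 3 ; 2 | 11 ; 2 | 13 ; 4 | 6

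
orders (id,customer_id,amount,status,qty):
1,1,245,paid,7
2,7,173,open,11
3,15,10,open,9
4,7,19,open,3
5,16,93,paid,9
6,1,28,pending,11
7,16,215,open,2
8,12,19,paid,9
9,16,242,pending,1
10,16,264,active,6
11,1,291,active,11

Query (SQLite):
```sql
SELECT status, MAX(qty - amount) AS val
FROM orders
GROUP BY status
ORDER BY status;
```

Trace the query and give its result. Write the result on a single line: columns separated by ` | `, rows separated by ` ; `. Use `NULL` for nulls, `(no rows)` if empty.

active | -258 ; open | -1 ; paid | -10 ; pending | -17

For each row compute qty - amount.
Group by status; take MAX of the expression per group.
  active: ids {10, 11} → MAX(qty - amount)=-258
  open: ids {2, 3, 4, 7} → MAX(qty - amount)=-1
  paid: ids {1, 5, 8} → MAX(qty - amount)=-10
  pending: ids {6, 9} → MAX(qty - amount)=-17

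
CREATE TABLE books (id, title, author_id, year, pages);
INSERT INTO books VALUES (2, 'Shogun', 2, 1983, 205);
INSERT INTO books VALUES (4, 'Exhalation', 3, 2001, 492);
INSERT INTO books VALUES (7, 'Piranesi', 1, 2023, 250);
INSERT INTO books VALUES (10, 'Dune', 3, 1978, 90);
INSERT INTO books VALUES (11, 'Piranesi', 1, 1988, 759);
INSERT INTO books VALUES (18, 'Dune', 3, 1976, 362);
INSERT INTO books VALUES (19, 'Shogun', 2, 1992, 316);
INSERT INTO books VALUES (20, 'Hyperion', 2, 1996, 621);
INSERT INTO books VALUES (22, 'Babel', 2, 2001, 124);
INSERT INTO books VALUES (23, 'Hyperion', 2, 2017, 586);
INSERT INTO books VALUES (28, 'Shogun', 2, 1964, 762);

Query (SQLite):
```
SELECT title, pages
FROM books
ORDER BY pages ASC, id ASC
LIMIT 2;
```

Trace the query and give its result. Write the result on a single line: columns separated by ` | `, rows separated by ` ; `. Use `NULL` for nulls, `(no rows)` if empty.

Sort by pages asc, tiebreak id asc: (90, id=10), (124, id=22), (205, id=2), (250, id=7), (316, id=19) …. Take first 2.

Dune | 90 ; Babel | 124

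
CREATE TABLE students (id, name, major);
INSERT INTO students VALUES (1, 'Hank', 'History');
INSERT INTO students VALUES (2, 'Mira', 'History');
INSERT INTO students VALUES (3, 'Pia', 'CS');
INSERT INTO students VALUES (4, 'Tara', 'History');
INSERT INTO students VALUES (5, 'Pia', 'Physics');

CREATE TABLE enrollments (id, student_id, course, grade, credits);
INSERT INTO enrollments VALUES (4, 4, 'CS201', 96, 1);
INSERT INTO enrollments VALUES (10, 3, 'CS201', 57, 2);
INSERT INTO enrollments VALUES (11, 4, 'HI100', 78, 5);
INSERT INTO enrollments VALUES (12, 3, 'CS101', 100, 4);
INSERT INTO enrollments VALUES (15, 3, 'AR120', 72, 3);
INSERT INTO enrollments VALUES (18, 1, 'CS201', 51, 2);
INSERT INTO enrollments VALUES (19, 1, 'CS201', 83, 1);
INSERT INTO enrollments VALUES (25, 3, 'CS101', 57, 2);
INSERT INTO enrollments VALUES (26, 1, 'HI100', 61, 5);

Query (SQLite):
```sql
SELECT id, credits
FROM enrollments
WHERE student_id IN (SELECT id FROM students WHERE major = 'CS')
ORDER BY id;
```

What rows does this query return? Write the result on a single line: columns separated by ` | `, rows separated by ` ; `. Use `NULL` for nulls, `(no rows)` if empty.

10 | 2 ; 12 | 4 ; 15 | 3 ; 25 | 2

Inner query: students.id where major = 'CS'.
Outer: keep enrollments rows whose student_id is in that set.
Inner query → {3}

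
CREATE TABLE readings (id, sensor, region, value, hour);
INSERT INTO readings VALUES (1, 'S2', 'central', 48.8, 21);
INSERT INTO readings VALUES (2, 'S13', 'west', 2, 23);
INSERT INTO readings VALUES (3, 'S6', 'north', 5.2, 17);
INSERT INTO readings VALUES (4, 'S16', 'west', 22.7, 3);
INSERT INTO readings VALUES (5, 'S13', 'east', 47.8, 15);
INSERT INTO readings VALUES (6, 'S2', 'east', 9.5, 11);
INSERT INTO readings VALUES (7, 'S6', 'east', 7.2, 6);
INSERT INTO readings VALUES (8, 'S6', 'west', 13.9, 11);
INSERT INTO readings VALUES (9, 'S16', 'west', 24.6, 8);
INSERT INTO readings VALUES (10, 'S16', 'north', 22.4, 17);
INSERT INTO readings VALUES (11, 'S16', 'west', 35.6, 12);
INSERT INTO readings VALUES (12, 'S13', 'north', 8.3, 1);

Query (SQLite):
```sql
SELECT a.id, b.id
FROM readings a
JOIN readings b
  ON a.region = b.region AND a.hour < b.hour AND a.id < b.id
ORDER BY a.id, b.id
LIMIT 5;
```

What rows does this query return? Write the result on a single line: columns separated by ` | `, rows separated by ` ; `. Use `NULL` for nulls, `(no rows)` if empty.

4 | 8 ; 4 | 9 ; 4 | 11 ; 8 | 11 ; 9 | 11

Pairs (a,b) with same region, a.hour < b.hour, a.id < b.id.
region groups: central:{1} east:{5,6,7} north:{3,10,12} west:{2,4,8,9,11}
Ordered by (a.id, b.id); first 5.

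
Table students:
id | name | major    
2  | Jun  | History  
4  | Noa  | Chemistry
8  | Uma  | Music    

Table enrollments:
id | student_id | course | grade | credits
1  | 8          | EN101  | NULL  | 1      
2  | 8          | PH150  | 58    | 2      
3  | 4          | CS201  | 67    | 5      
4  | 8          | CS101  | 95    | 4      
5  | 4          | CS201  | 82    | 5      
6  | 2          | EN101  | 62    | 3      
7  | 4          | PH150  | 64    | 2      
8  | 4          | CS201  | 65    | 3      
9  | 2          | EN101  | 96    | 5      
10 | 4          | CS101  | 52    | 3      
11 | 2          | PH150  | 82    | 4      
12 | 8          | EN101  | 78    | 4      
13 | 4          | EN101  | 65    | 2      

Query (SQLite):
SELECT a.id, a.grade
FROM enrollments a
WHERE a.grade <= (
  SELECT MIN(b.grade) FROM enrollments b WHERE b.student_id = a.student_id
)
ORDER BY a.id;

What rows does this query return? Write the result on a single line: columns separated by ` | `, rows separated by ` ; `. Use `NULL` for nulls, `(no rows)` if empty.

2 | 58 ; 6 | 62 ; 10 | 52

For each enrollments row a, compute MIN(grade) over rows sharing a.student_id.
Keep row a if a.grade <= that per-group MIN.
  student_id=2: MIN(grade) = 62
  student_id=4: MIN(grade) = 52
  student_id=8: MIN(grade) = 58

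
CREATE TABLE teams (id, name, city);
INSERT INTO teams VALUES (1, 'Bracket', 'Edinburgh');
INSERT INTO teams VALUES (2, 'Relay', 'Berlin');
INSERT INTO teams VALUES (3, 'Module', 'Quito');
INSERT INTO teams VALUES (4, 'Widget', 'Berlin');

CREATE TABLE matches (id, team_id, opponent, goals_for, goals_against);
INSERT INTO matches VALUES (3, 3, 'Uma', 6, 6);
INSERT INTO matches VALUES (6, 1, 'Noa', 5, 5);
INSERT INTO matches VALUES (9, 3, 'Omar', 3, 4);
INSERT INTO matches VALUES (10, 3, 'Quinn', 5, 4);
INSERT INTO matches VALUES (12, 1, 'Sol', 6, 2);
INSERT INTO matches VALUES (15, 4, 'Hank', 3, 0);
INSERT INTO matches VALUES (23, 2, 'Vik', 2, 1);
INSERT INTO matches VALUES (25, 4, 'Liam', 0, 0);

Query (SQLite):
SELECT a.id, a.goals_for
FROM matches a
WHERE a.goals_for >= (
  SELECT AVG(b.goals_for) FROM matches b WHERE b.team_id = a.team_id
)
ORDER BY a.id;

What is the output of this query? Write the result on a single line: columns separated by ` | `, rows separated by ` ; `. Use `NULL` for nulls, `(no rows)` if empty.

3 | 6 ; 10 | 5 ; 12 | 6 ; 15 | 3 ; 23 | 2

For each matches row a, compute AVG(goals_for) over rows sharing a.team_id.
Keep row a if a.goals_for >= that per-group AVG.
  team_id=1: AVG(goals_for) = 5.5
  team_id=2: AVG(goals_for) = 2.0
  team_id=3: AVG(goals_for) = 4.666667
  team_id=4: AVG(goals_for) = 1.5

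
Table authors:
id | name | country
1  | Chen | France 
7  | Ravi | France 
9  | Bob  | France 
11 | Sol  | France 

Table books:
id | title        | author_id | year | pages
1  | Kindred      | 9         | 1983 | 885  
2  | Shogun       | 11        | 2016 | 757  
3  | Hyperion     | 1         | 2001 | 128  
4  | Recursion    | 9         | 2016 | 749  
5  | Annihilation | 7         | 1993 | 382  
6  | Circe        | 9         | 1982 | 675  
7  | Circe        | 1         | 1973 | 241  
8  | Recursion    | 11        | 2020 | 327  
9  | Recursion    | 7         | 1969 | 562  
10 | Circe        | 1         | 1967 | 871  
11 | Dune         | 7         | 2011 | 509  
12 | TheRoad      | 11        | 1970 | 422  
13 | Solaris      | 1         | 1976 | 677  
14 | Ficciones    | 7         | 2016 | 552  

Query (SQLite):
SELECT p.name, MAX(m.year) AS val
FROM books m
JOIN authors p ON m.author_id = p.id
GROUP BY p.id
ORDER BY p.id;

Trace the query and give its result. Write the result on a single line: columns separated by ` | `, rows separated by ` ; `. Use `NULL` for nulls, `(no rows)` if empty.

Chen | 2001 ; Ravi | 2016 ; Bob | 2016 ; Sol | 2020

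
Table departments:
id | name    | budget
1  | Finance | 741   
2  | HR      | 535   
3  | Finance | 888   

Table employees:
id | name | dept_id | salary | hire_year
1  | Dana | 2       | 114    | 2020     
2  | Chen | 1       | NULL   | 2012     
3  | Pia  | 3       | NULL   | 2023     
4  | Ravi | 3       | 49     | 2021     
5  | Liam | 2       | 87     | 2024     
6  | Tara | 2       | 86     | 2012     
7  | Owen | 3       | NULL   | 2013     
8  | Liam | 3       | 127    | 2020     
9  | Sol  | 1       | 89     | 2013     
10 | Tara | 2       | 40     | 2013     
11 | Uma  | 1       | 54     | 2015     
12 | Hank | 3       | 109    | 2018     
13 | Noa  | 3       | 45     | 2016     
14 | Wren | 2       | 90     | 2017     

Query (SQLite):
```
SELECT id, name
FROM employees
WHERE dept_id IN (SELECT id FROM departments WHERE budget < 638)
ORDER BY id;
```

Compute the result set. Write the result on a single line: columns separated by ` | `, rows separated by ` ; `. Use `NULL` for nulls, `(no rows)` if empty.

1 | Dana ; 5 | Liam ; 6 | Tara ; 10 | Tara ; 14 | Wren

Inner query: departments.id where budget < 638.
Outer: keep employees rows whose dept_id is in that set.
Inner query → {2}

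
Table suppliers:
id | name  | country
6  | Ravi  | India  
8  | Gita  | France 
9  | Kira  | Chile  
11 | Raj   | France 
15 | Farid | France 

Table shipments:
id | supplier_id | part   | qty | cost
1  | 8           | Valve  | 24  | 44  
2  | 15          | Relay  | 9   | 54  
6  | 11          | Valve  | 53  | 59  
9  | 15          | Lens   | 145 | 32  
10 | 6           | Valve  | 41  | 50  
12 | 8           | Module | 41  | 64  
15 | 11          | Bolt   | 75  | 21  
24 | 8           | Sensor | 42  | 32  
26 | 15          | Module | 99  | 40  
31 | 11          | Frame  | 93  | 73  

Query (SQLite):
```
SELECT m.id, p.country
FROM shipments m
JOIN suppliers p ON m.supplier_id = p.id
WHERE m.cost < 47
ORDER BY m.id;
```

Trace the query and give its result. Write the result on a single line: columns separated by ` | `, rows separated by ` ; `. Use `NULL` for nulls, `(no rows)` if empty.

1 | France ; 9 | France ; 15 | France ; 24 | France ; 26 | France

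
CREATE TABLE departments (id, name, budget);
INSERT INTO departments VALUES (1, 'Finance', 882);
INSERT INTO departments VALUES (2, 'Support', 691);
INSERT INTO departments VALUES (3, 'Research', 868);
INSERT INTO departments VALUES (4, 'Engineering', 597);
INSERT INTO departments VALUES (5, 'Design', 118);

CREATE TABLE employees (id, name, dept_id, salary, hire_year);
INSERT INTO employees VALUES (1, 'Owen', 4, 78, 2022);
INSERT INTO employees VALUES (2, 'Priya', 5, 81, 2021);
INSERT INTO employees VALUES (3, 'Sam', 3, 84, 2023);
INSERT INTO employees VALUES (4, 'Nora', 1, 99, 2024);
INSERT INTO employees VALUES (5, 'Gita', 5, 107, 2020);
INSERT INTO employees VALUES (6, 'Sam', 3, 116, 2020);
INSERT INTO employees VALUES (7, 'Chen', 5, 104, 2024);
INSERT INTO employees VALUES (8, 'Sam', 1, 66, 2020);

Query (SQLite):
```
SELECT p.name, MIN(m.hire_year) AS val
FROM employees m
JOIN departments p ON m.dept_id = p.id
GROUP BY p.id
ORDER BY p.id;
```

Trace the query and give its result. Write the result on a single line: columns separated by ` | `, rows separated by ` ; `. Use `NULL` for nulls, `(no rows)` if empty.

Finance | 2020 ; Research | 2020 ; Engineering | 2022 ; Design | 2020

Join each employees row to its departments via dept_id.
Group joined rows by departments.id; compute MIN(m.hire_year) per group.
  1: ids {4, 8} → MIN(m.hire_year)=2020
  3: ids {3, 6} → MIN(m.hire_year)=2020
  4: ids {1} → MIN(m.hire_year)=2022
  5: ids {2, 5, 7} → MIN(m.hire_year)=2020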